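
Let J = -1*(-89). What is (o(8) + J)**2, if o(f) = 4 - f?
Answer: 7225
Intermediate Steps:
J = 89
(o(8) + J)**2 = ((4 - 1*8) + 89)**2 = ((4 - 8) + 89)**2 = (-4 + 89)**2 = 85**2 = 7225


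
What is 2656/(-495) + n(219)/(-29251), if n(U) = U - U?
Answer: -2656/495 ≈ -5.3657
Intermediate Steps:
n(U) = 0
2656/(-495) + n(219)/(-29251) = 2656/(-495) + 0/(-29251) = 2656*(-1/495) + 0*(-1/29251) = -2656/495 + 0 = -2656/495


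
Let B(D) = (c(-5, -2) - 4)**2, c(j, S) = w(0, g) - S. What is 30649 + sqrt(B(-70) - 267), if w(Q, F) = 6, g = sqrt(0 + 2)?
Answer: 30649 + I*sqrt(251) ≈ 30649.0 + 15.843*I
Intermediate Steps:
g = sqrt(2) ≈ 1.4142
c(j, S) = 6 - S
B(D) = 16 (B(D) = ((6 - 1*(-2)) - 4)**2 = ((6 + 2) - 4)**2 = (8 - 4)**2 = 4**2 = 16)
30649 + sqrt(B(-70) - 267) = 30649 + sqrt(16 - 267) = 30649 + sqrt(-251) = 30649 + I*sqrt(251)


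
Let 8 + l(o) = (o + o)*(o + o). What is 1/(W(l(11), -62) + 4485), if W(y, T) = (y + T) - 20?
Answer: 1/4879 ≈ 0.00020496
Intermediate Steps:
l(o) = -8 + 4*o**2 (l(o) = -8 + (o + o)*(o + o) = -8 + (2*o)*(2*o) = -8 + 4*o**2)
W(y, T) = -20 + T + y (W(y, T) = (T + y) - 20 = -20 + T + y)
1/(W(l(11), -62) + 4485) = 1/((-20 - 62 + (-8 + 4*11**2)) + 4485) = 1/((-20 - 62 + (-8 + 4*121)) + 4485) = 1/((-20 - 62 + (-8 + 484)) + 4485) = 1/((-20 - 62 + 476) + 4485) = 1/(394 + 4485) = 1/4879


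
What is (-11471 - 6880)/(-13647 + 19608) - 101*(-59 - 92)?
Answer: 30297620/1987 ≈ 15248.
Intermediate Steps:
(-11471 - 6880)/(-13647 + 19608) - 101*(-59 - 92) = -18351/5961 - 101*(-151) = -18351*1/5961 - 1*(-15251) = -6117/1987 + 15251 = 30297620/1987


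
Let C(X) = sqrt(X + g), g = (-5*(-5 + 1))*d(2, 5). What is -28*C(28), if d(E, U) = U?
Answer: -224*sqrt(2) ≈ -316.78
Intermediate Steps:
g = 100 (g = -5*(-5 + 1)*5 = -5*(-4)*5 = 20*5 = 100)
C(X) = sqrt(100 + X) (C(X) = sqrt(X + 100) = sqrt(100 + X))
-28*C(28) = -28*sqrt(100 + 28) = -224*sqrt(2)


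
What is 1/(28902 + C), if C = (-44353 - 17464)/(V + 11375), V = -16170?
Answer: 685/19806701 ≈ 3.4584e-5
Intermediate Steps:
C = 8831/685 (C = (-44353 - 17464)/(-16170 + 11375) = -61817/(-4795) = -61817*(-1/4795) = 8831/685 ≈ 12.892)
1/(28902 + C) = 1/(28902 + 8831/685) = 1/(19806701/685) = 685/19806701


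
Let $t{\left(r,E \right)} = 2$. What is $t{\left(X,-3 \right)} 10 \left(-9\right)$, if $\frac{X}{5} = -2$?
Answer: $-180$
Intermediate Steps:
$X = -10$ ($X = 5 \left(-2\right) = -10$)
$t{\left(X,-3 \right)} 10 \left(-9\right) = 2 \cdot 10 \left(-9\right) = 20 \left(-9\right) = -180$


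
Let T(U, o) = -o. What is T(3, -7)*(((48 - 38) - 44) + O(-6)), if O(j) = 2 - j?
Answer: -182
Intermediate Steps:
T(3, -7)*(((48 - 38) - 44) + O(-6)) = (-1*(-7))*(((48 - 38) - 44) + (2 - 1*(-6))) = 7*((10 - 44) + (2 + 6)) = 7*(-34 + 8) = 7*(-26) = -182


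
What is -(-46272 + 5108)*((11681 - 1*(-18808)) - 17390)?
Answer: 539207236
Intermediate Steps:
-(-46272 + 5108)*((11681 - 1*(-18808)) - 17390) = -(-41164)*((11681 + 18808) - 17390) = -(-41164)*(30489 - 17390) = -(-41164)*13099 = -1*(-539207236) = 539207236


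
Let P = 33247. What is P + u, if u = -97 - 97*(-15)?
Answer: 34605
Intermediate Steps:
u = 1358 (u = -97 + 1455 = 1358)
P + u = 33247 + 1358 = 34605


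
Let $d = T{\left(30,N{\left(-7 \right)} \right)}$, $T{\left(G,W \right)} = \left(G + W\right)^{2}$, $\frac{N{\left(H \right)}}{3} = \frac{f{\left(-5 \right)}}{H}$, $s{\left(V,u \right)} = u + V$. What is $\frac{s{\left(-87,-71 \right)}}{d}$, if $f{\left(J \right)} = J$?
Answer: $- \frac{7742}{50625} \approx -0.15293$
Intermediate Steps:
$s{\left(V,u \right)} = V + u$
$N{\left(H \right)} = - \frac{15}{H}$ ($N{\left(H \right)} = 3 \left(- \frac{5}{H}\right) = - \frac{15}{H}$)
$d = \frac{50625}{49}$ ($d = \left(30 - \frac{15}{-7}\right)^{2} = \left(30 - - \frac{15}{7}\right)^{2} = \left(30 + \frac{15}{7}\right)^{2} = \left(\frac{225}{7}\right)^{2} = \frac{50625}{49} \approx 1033.2$)
$\frac{s{\left(-87,-71 \right)}}{d} = \frac{-87 - 71}{\frac{50625}{49}} = \left(-158\right) \frac{49}{50625} = - \frac{7742}{50625}$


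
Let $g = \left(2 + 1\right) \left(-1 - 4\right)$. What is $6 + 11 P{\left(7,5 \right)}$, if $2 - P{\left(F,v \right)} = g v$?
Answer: $853$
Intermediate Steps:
$g = -15$ ($g = 3 \left(-5\right) = -15$)
$P{\left(F,v \right)} = 2 + 15 v$ ($P{\left(F,v \right)} = 2 - - 15 v = 2 + 15 v$)
$6 + 11 P{\left(7,5 \right)} = 6 + 11 \left(2 + 15 \cdot 5\right) = 6 + 11 \left(2 + 75\right) = 6 + 11 \cdot 77 = 6 + 847 = 853$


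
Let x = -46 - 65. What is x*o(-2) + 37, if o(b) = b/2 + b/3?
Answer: 222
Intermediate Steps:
x = -111
o(b) = 5*b/6 (o(b) = b*(½) + b*(⅓) = b/2 + b/3 = 5*b/6)
x*o(-2) + 37 = -185*(-2)/2 + 37 = -111*(-5/3) + 37 = 185 + 37 = 222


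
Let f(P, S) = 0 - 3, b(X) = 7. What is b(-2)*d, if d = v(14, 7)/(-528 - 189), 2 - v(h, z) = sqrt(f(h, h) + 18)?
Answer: -14/717 + 7*sqrt(15)/717 ≈ 0.018286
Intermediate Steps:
f(P, S) = -3
v(h, z) = 2 - sqrt(15) (v(h, z) = 2 - sqrt(-3 + 18) = 2 - sqrt(15))
d = -2/717 + sqrt(15)/717 (d = (2 - sqrt(15))/(-528 - 189) = (2 - sqrt(15))/(-717) = (2 - sqrt(15))*(-1/717) = -2/717 + sqrt(15)/717 ≈ 0.0026123)
b(-2)*d = 7*(-2/717 + sqrt(15)/717) = -14/717 + 7*sqrt(15)/717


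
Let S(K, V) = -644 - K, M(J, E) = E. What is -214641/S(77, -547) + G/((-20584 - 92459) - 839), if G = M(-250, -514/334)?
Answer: 583157975393/1958884282 ≈ 297.70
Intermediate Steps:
G = -257/167 (G = -514/334 = -514*1/334 = -257/167 ≈ -1.5389)
-214641/S(77, -547) + G/((-20584 - 92459) - 839) = -214641/(-644 - 1*77) - 257/(167*((-20584 - 92459) - 839)) = -214641/(-644 - 77) - 257/(167*(-113043 - 839)) = -214641/(-721) - 257/167/(-113882) = -214641*(-1/721) - 257/167*(-1/113882) = 30663/103 + 257/19018294 = 583157975393/1958884282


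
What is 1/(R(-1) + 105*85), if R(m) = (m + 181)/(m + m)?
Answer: 1/8835 ≈ 0.00011319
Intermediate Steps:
R(m) = (181 + m)/(2*m) (R(m) = (181 + m)/((2*m)) = (181 + m)*(1/(2*m)) = (181 + m)/(2*m))
1/(R(-1) + 105*85) = 1/((1/2)*(181 - 1)/(-1) + 105*85) = 1/((1/2)*(-1)*180 + 8925) = 1/(-90 + 8925) = 1/8835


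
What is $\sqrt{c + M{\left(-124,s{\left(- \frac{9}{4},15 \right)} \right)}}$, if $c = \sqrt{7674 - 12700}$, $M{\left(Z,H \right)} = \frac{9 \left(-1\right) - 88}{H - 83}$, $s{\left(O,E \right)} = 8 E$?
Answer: $\frac{\sqrt{-3589 + 1369 i \sqrt{5026}}}{37} \approx 5.8447 + 6.0648 i$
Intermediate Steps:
$M{\left(Z,H \right)} = - \frac{97}{-83 + H}$ ($M{\left(Z,H \right)} = \frac{-9 - 88}{-83 + H} = - \frac{97}{-83 + H}$)
$c = i \sqrt{5026}$ ($c = \sqrt{-5026} = i \sqrt{5026} \approx 70.894 i$)
$\sqrt{c + M{\left(-124,s{\left(- \frac{9}{4},15 \right)} \right)}} = \sqrt{i \sqrt{5026} - \frac{97}{-83 + 8 \cdot 15}} = \sqrt{i \sqrt{5026} - \frac{97}{-83 + 120}} = \sqrt{i \sqrt{5026} - \frac{97}{37}} = \sqrt{- \frac{97}{37} + i \sqrt{5026}}$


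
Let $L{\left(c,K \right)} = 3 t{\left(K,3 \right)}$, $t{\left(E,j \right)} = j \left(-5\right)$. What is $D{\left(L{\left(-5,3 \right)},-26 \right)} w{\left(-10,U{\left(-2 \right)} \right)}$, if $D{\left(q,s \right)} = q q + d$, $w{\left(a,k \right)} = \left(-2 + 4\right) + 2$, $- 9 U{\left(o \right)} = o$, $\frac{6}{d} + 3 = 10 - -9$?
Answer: $\frac{16203}{2} \approx 8101.5$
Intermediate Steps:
$t{\left(E,j \right)} = - 5 j$
$d = \frac{3}{8}$ ($d = \frac{6}{-3 + \left(10 - -9\right)} = \frac{6}{-3 + \left(10 + 9\right)} = \frac{6}{-3 + 19} = \frac{6}{16} = 6 \cdot \frac{1}{16} = \frac{3}{8} \approx 0.375$)
$L{\left(c,K \right)} = -45$ ($L{\left(c,K \right)} = 3 \left(\left(-5\right) 3\right) = 3 \left(-15\right) = -45$)
$U{\left(o \right)} = - \frac{o}{9}$
$w{\left(a,k \right)} = 4$ ($w{\left(a,k \right)} = 2 + 2 = 4$)
$D{\left(q,s \right)} = \frac{3}{8} + q^{2}$ ($D{\left(q,s \right)} = q q + \frac{3}{8} = q^{2} + \frac{3}{8} = \frac{3}{8} + q^{2}$)
$D{\left(L{\left(-5,3 \right)},-26 \right)} w{\left(-10,U{\left(-2 \right)} \right)} = \left(\frac{3}{8} + \left(-45\right)^{2}\right) 4 = \left(\frac{3}{8} + 2025\right) 4 = \frac{16203}{8} \cdot 4 = \frac{16203}{2}$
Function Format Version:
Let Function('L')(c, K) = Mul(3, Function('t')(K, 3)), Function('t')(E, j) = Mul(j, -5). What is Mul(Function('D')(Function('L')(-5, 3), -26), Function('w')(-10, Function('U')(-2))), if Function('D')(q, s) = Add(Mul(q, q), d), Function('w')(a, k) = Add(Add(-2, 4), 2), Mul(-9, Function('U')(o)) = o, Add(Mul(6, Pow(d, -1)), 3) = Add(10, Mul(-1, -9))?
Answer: Rational(16203, 2) ≈ 8101.5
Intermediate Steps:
Function('t')(E, j) = Mul(-5, j)
d = Rational(3, 8) (d = Mul(6, Pow(Add(-3, Add(10, Mul(-1, -9))), -1)) = Mul(6, Pow(Add(-3, Add(10, 9)), -1)) = Mul(6, Pow(Add(-3, 19), -1)) = Mul(6, Pow(16, -1)) = Mul(6, Rational(1, 16)) = Rational(3, 8) ≈ 0.37500)
Function('L')(c, K) = -45 (Function('L')(c, K) = Mul(3, Mul(-5, 3)) = Mul(3, -15) = -45)
Function('U')(o) = Mul(Rational(-1, 9), o)
Function('w')(a, k) = 4 (Function('w')(a, k) = Add(2, 2) = 4)
Function('D')(q, s) = Add(Rational(3, 8), Pow(q, 2)) (Function('D')(q, s) = Add(Mul(q, q), Rational(3, 8)) = Add(Pow(q, 2), Rational(3, 8)) = Add(Rational(3, 8), Pow(q, 2)))
Mul(Function('D')(Function('L')(-5, 3), -26), Function('w')(-10, Function('U')(-2))) = Mul(Add(Rational(3, 8), Pow(-45, 2)), 4) = Mul(Add(Rational(3, 8), 2025), 4) = Mul(Rational(16203, 8), 4) = Rational(16203, 2)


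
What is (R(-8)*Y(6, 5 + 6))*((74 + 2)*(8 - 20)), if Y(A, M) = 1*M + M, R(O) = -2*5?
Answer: 200640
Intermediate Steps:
R(O) = -10
Y(A, M) = 2*M (Y(A, M) = M + M = 2*M)
(R(-8)*Y(6, 5 + 6))*((74 + 2)*(8 - 20)) = (-20*(5 + 6))*((74 + 2)*(8 - 20)) = (-20*11)*(76*(-12)) = -10*22*(-912) = -220*(-912) = 200640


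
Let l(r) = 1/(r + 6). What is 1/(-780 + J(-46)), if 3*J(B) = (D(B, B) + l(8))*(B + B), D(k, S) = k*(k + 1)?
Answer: -21/1349506 ≈ -1.5561e-5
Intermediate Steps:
D(k, S) = k*(1 + k)
l(r) = 1/(6 + r)
J(B) = 2*B*(1/14 + B*(1 + B))/3 (J(B) = ((B*(1 + B) + 1/(6 + 8))*(B + B))/3 = ((B*(1 + B) + 1/14)*(2*B))/3 = ((1/14 + B*(1 + B))*(2*B))/3 = (2*B*(1/14 + B*(1 + B)))/3 = 2*B*(1/14 + B*(1 + B))/3)
1/(-780 + J(-46)) = 1/(-780 + (1/21)*(-46)*(1 + 14*(-46)*(1 - 46))) = 1/(-780 + (1/21)*(-46)*(1 + 14*(-46)*(-45))) = 1/(-780 + (1/21)*(-46)*(1 + 28980)) = 1/(-780 + (1/21)*(-46)*28981) = 1/(-780 - 1333126/21) = 1/(-1349506/21) = -21/1349506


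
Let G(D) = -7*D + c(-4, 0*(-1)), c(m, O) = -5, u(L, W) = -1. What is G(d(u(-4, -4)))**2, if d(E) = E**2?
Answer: 144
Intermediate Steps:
G(D) = -5 - 7*D (G(D) = -7*D - 5 = -5 - 7*D)
G(d(u(-4, -4)))**2 = (-5 - 7*(-1)**2)**2 = (-5 - 7*1)**2 = (-5 - 7)**2 = (-12)**2 = 144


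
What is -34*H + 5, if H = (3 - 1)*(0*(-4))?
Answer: 5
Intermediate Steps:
H = 0 (H = 2*0 = 0)
-34*H + 5 = -34*0 + 5 = 0 + 5 = 5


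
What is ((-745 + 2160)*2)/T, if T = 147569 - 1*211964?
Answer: -566/12879 ≈ -0.043948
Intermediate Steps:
T = -64395 (T = 147569 - 211964 = -64395)
((-745 + 2160)*2)/T = ((-745 + 2160)*2)/(-64395) = (1415*2)*(-1/64395) = 2830*(-1/64395) = -566/12879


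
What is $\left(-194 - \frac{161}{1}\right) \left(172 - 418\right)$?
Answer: $87330$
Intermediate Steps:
$\left(-194 - \frac{161}{1}\right) \left(172 - 418\right) = \left(-194 - 161\right) \left(-246\right) = \left(-355\right) \left(-246\right) = 87330$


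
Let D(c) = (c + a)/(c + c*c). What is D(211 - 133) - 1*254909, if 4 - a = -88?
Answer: -785374544/3081 ≈ -2.5491e+5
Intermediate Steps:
a = 92 (a = 4 - 1*(-88) = 4 + 88 = 92)
D(c) = (92 + c)/(c + c**2) (D(c) = (c + 92)/(c + c*c) = (92 + c)/(c + c**2))
D(211 - 133) - 1*254909 = (92 + (211 - 133))/((211 - 133)*(1 + (211 - 133))) - 1*254909 = (92 + 78)/(78*(1 + 78)) - 254909 = (1/78)*170/79 - 254909 = (1/78)*(1/79)*170 - 254909 = 85/3081 - 254909 = -785374544/3081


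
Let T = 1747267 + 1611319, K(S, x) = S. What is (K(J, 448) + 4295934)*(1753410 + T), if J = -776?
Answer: 21956830515368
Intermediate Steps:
T = 3358586
(K(J, 448) + 4295934)*(1753410 + T) = (-776 + 4295934)*(1753410 + 3358586) = 4295158*5111996 = 21956830515368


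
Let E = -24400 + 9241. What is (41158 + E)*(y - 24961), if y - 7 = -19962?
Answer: -1167771084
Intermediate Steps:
y = -19955 (y = 7 - 19962 = -19955)
E = -15159
(41158 + E)*(y - 24961) = (41158 - 15159)*(-19955 - 24961) = 25999*(-44916) = -1167771084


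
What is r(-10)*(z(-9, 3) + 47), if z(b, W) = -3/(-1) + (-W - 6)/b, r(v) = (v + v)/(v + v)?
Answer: 51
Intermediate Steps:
r(v) = 1 (r(v) = (2*v)/((2*v)) = (2*v)*(1/(2*v)) = 1)
z(b, W) = 3 + (-6 - W)/b (z(b, W) = -3*(-1) + (-6 - W)/b = 3 + (-6 - W)/b)
r(-10)*(z(-9, 3) + 47) = 1*((-6 - 1*3 + 3*(-9))/(-9) + 47) = 1*(-(-6 - 3 - 27)/9 + 47) = 1*(-⅑*(-36) + 47) = 1*(4 + 47) = 1*51 = 51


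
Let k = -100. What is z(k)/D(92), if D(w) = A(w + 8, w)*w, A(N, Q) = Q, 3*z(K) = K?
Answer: -25/6348 ≈ -0.0039383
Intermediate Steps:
z(K) = K/3
D(w) = w**2 (D(w) = w*w = w**2)
z(k)/D(92) = ((1/3)*(-100))/(92**2) = -100/3/8464 = -100/3*1/8464 = -25/6348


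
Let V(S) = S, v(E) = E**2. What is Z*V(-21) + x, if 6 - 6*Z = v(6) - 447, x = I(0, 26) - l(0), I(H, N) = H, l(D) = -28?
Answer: -2863/2 ≈ -1431.5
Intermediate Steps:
x = 28 (x = 0 - 1*(-28) = 0 + 28 = 28)
Z = 139/2 (Z = 1 - (6**2 - 447)/6 = 1 - (36 - 447)/6 = 1 - 1/6*(-411) = 1 + 137/2 = 139/2 ≈ 69.500)
Z*V(-21) + x = (139/2)*(-21) + 28 = -2919/2 + 28 = -2863/2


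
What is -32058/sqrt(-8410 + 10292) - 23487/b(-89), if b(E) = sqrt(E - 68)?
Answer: -16029*sqrt(1882)/941 + 23487*I*sqrt(157)/157 ≈ -738.97 + 1874.5*I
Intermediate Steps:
b(E) = sqrt(-68 + E)
-32058/sqrt(-8410 + 10292) - 23487/b(-89) = -32058/sqrt(-8410 + 10292) - 23487/sqrt(-68 - 89) = -32058*sqrt(1882)/1882 - 23487*(-I*sqrt(157)/157) = -16029*sqrt(1882)/941 - 23487*(-I*sqrt(157)/157) = -16029*sqrt(1882)/941 - (-23487)*I*sqrt(157)/157 = -16029*sqrt(1882)/941 + 23487*I*sqrt(157)/157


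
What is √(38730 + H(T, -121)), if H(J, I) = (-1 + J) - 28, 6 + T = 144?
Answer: √38839 ≈ 197.08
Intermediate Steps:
T = 138 (T = -6 + 144 = 138)
H(J, I) = -29 + J
√(38730 + H(T, -121)) = √(38730 + (-29 + 138)) = √(38730 + 109) = √38839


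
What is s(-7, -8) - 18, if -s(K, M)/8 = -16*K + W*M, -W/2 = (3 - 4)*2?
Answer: -658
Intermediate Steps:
W = 4 (W = -2*(3 - 4)*2 = -(-2)*2 = -2*(-2) = 4)
s(K, M) = -32*M + 128*K (s(K, M) = -8*(-16*K + 4*M) = -32*M + 128*K)
s(-7, -8) - 18 = (-32*(-8) + 128*(-7)) - 18 = (256 - 896) - 18 = -640 - 18 = -658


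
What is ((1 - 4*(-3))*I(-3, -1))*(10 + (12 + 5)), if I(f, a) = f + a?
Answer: -1404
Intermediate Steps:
I(f, a) = a + f
((1 - 4*(-3))*I(-3, -1))*(10 + (12 + 5)) = ((1 - 4*(-3))*(-1 - 3))*(10 + (12 + 5)) = ((1 + 12)*(-4))*(10 + 17) = (13*(-4))*27 = -52*27 = -1404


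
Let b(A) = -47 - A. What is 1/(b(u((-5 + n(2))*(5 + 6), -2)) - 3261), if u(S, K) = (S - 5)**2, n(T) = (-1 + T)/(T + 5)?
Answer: -49/329373 ≈ -0.00014877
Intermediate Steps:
n(T) = (-1 + T)/(5 + T)
u(S, K) = (-5 + S)**2
1/(b(u((-5 + n(2))*(5 + 6), -2)) - 3261) = 1/((-47 - (-5 + (-5 + (-1 + 2)/(5 + 2))*(5 + 6))**2) - 3261) = 1/((-47 - (-5 + (-5 + 1/7)*11)**2) - 3261) = 1/((-47 - (-5 - 34/7*11)**2) - 3261) = 1/((-47 - (-5 - 374/7)**2) - 3261) = 1/((-47 - (-409/7)**2) - 3261) = 1/((-47 - 1*167281/49) - 3261) = 1/((-47 - 167281/49) - 3261) = 1/(-169584/49 - 3261) = 1/(-329373/49) = -49/329373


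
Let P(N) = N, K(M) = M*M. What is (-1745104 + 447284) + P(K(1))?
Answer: -1297819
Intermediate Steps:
K(M) = M²
(-1745104 + 447284) + P(K(1)) = (-1745104 + 447284) + 1² = -1297820 + 1 = -1297819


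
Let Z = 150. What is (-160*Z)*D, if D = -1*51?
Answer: 1224000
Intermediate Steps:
D = -51
(-160*Z)*D = -160*150*(-51) = -24000*(-51) = 1224000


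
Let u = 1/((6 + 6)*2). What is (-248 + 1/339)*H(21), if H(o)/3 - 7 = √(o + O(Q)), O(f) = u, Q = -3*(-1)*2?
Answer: -588497/113 - 84071*√3030/1356 ≈ -8620.7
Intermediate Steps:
Q = 6 (Q = 3*2 = 6)
u = 1/24 (u = 1/(12*2) = 1/24 ≈ 0.041667)
O(f) = 1/24
H(o) = 21 + 3*√(1/24 + o) (H(o) = 21 + 3*√(o + 1/24) = 21 + 3*√(1/24 + o))
(-248 + 1/339)*H(21) = (-248 + 1/339)*(21 + √(6 + 144*21)/4) = (-248 + 1/339)*(21 + √(6 + 3024)/4) = -84071*(21 + √3030/4)/339 = -588497/113 - 84071*√3030/1356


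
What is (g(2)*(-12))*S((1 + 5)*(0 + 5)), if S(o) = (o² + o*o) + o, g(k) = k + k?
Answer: -87840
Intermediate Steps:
g(k) = 2*k
S(o) = o + 2*o² (S(o) = (o² + o²) + o = 2*o² + o = o + 2*o²)
(g(2)*(-12))*S((1 + 5)*(0 + 5)) = ((2*2)*(-12))*(((1 + 5)*(0 + 5))*(1 + 2*((1 + 5)*(0 + 5)))) = (4*(-12))*((6*5)*(1 + 2*(6*5))) = -1440*(1 + 2*30) = -1440*(1 + 60) = -1440*61 = -48*1830 = -87840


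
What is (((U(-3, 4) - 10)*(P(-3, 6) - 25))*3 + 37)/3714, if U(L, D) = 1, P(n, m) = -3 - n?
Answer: 356/1857 ≈ 0.19171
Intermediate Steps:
(((U(-3, 4) - 10)*(P(-3, 6) - 25))*3 + 37)/3714 = (((1 - 10)*((-3 - 1*(-3)) - 25))*3 + 37)/3714 = (-9*((-3 + 3) - 25)*3 + 37)*(1/3714) = (-9*(0 - 25)*3 + 37)*(1/3714) = (-9*(-25)*3 + 37)*(1/3714) = (225*3 + 37)*(1/3714) = (675 + 37)*(1/3714) = 712*(1/3714) = 356/1857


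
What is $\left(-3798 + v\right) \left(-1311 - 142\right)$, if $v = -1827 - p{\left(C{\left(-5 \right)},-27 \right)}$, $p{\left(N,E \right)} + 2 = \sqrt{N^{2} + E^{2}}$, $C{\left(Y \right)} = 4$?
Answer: $8170219 + 1453 \sqrt{745} \approx 8.2099 \cdot 10^{6}$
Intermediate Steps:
$p{\left(N,E \right)} = -2 + \sqrt{E^{2} + N^{2}}$ ($p{\left(N,E \right)} = -2 + \sqrt{N^{2} + E^{2}} = -2 + \sqrt{E^{2} + N^{2}}$)
$v = -1825 - \sqrt{745}$ ($v = -1827 - \left(-2 + \sqrt{\left(-27\right)^{2} + 4^{2}}\right) = -1827 - \left(-2 + \sqrt{729 + 16}\right) = -1827 - \left(-2 + \sqrt{745}\right) = -1827 + \left(2 - \sqrt{745}\right) = -1825 - \sqrt{745} \approx -1852.3$)
$\left(-3798 + v\right) \left(-1311 - 142\right) = \left(-3798 - \left(1825 + \sqrt{745}\right)\right) \left(-1311 - 142\right) = \left(-5623 - \sqrt{745}\right) \left(-1453\right) = 8170219 + 1453 \sqrt{745}$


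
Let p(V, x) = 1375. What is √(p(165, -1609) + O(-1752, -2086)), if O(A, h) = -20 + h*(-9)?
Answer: √20129 ≈ 141.88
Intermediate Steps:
O(A, h) = -20 - 9*h
√(p(165, -1609) + O(-1752, -2086)) = √(1375 + (-20 - 9*(-2086))) = √(1375 + (-20 + 18774)) = √(1375 + 18754) = √20129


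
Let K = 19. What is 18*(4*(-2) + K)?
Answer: 198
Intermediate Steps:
18*(4*(-2) + K) = 18*(4*(-2) + 19) = 18*(-8 + 19) = 18*11 = 198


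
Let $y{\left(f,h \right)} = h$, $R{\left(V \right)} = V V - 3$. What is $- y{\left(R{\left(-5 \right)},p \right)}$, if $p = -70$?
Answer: $70$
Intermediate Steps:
$R{\left(V \right)} = -3 + V^{2}$ ($R{\left(V \right)} = V^{2} - 3 = -3 + V^{2}$)
$- y{\left(R{\left(-5 \right)},p \right)} = \left(-1\right) \left(-70\right) = 70$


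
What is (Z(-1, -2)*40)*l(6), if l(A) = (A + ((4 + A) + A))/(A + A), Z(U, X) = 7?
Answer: 1540/3 ≈ 513.33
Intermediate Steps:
l(A) = (4 + 3*A)/(2*A) (l(A) = (A + (4 + 2*A))/((2*A)) = (4 + 3*A)*(1/(2*A)) = (4 + 3*A)/(2*A))
(Z(-1, -2)*40)*l(6) = (7*40)*(3/2 + 2/6) = 280*(3/2 + 2*(⅙)) = 280*(3/2 + ⅓) = 280*(11/6) = 1540/3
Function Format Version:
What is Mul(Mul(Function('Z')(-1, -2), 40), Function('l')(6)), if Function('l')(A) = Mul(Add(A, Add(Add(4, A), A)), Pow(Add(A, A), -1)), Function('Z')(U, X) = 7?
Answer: Rational(1540, 3) ≈ 513.33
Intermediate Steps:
Function('l')(A) = Mul(Rational(1, 2), Pow(A, -1), Add(4, Mul(3, A))) (Function('l')(A) = Mul(Add(A, Add(4, Mul(2, A))), Pow(Mul(2, A), -1)) = Mul(Add(4, Mul(3, A)), Mul(Rational(1, 2), Pow(A, -1))) = Mul(Rational(1, 2), Pow(A, -1), Add(4, Mul(3, A))))
Mul(Mul(Function('Z')(-1, -2), 40), Function('l')(6)) = Mul(Mul(7, 40), Add(Rational(3, 2), Mul(2, Pow(6, -1)))) = Mul(280, Add(Rational(3, 2), Mul(2, Rational(1, 6)))) = Mul(280, Add(Rational(3, 2), Rational(1, 3))) = Mul(280, Rational(11, 6)) = Rational(1540, 3)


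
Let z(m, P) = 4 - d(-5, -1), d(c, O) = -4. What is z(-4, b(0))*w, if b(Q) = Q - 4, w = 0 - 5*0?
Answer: 0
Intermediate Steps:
w = 0 (w = 0 + 0 = 0)
b(Q) = -4 + Q
z(m, P) = 8 (z(m, P) = 4 - 1*(-4) = 4 + 4 = 8)
z(-4, b(0))*w = 8*0 = 0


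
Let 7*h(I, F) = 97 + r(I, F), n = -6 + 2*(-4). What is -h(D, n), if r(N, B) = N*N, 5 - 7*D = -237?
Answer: -63317/343 ≈ -184.60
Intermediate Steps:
D = 242/7 (D = 5/7 - 1/7*(-237) = 5/7 + 237/7 = 242/7 ≈ 34.571)
r(N, B) = N**2
n = -14 (n = -6 - 8 = -14)
h(I, F) = 97/7 + I**2/7 (h(I, F) = (97 + I**2)/7 = 97/7 + I**2/7)
-h(D, n) = -(97/7 + (242/7)**2/7) = -(97/7 + (1/7)*(58564/49)) = -(97/7 + 58564/343) = -1*63317/343 = -63317/343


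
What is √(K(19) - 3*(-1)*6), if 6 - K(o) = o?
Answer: √5 ≈ 2.2361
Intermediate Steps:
K(o) = 6 - o
√(K(19) - 3*(-1)*6) = √((6 - 1*19) - 3*(-1)*6) = √((6 - 19) + 3*6) = √(-13 + 18) = √5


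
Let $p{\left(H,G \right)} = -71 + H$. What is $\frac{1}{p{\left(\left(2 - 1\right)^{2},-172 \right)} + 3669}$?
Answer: $\frac{1}{3599} \approx 0.00027785$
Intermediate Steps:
$\frac{1}{p{\left(\left(2 - 1\right)^{2},-172 \right)} + 3669} = \frac{1}{\left(-71 + \left(2 - 1\right)^{2}\right) + 3669} = \frac{1}{\left(-71 + 1^{2}\right) + 3669} = \frac{1}{\left(-71 + 1\right) + 3669} = \frac{1}{-70 + 3669} = \frac{1}{3599}$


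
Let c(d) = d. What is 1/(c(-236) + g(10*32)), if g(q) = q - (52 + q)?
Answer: -1/288 ≈ -0.0034722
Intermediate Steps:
g(q) = -52 (g(q) = q + (-52 - q) = -52)
1/(c(-236) + g(10*32)) = 1/(-236 - 52) = 1/(-288) = -1/288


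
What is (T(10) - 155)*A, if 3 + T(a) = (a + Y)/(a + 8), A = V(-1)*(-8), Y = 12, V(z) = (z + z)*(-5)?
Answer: 112880/9 ≈ 12542.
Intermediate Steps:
V(z) = -10*z (V(z) = (2*z)*(-5) = -10*z)
A = -80 (A = -10*(-1)*(-8) = 10*(-8) = -80)
T(a) = -3 + (12 + a)/(8 + a) (T(a) = -3 + (a + 12)/(a + 8) = -3 + (12 + a)/(8 + a))
(T(10) - 155)*A = (2*(-6 - 1*10)/(8 + 10) - 155)*(-80) = (2*(-6 - 10)/18 - 155)*(-80) = (2*(1/18)*(-16) - 155)*(-80) = (-16/9 - 155)*(-80) = -1411/9*(-80) = 112880/9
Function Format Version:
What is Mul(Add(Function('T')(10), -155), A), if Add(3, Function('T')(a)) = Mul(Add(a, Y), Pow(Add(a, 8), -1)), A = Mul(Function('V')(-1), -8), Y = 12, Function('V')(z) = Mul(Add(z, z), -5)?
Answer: Rational(112880, 9) ≈ 12542.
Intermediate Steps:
Function('V')(z) = Mul(-10, z) (Function('V')(z) = Mul(Mul(2, z), -5) = Mul(-10, z))
A = -80 (A = Mul(Mul(-10, -1), -8) = Mul(10, -8) = -80)
Function('T')(a) = Add(-3, Mul(Pow(Add(8, a), -1), Add(12, a))) (Function('T')(a) = Add(-3, Mul(Add(a, 12), Pow(Add(a, 8), -1))) = Add(-3, Mul(Add(12, a), Pow(Add(8, a), -1))) = Add(-3, Mul(Pow(Add(8, a), -1), Add(12, a))))
Mul(Add(Function('T')(10), -155), A) = Mul(Add(Mul(2, Pow(Add(8, 10), -1), Add(-6, Mul(-1, 10))), -155), -80) = Mul(Add(Mul(2, Pow(18, -1), Add(-6, -10)), -155), -80) = Mul(Add(Mul(2, Rational(1, 18), -16), -155), -80) = Mul(Add(Rational(-16, 9), -155), -80) = Mul(Rational(-1411, 9), -80) = Rational(112880, 9)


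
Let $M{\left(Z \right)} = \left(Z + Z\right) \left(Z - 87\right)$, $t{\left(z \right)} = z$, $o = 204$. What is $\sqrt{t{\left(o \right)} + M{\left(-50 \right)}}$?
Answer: $4 \sqrt{869} \approx 117.92$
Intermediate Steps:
$M{\left(Z \right)} = 2 Z \left(-87 + Z\right)$
$\sqrt{t{\left(o \right)} + M{\left(-50 \right)}} = \sqrt{204 + 2 \left(-50\right) \left(-87 - 50\right)} = \sqrt{204 + 2 \left(-50\right) \left(-137\right)} = \sqrt{204 + 13700} = \sqrt{13904} = 4 \sqrt{869}$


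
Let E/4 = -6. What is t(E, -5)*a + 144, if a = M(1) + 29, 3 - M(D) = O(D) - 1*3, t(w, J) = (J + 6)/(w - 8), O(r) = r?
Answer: 2287/16 ≈ 142.94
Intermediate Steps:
E = -24 (E = 4*(-6) = -24)
t(w, J) = (6 + J)/(-8 + w)
M(D) = 6 - D (M(D) = 3 - (D - 1*3) = 3 - (D - 3) = 3 - (-3 + D) = 3 + (3 - D) = 6 - D)
a = 34 (a = (6 - 1*1) + 29 = (6 - 1) + 29 = 5 + 29 = 34)
t(E, -5)*a + 144 = ((6 - 5)/(-8 - 24))*34 + 144 = (1/(-32))*34 + 144 = -1/32*1*34 + 144 = -1/32*34 + 144 = -17/16 + 144 = 2287/16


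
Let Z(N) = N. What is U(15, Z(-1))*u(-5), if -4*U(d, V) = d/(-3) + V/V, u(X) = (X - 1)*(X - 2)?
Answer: 42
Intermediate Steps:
u(X) = (-1 + X)*(-2 + X)
U(d, V) = -1/4 + d/12 (U(d, V) = -(d/(-3) + V/V)/4 = -(d*(-1/3) + 1)/4 = -(-d/3 + 1)/4 = -(1 - d/3)/4 = -1/4 + d/12)
U(15, Z(-1))*u(-5) = (-1/4 + (1/12)*15)*(2 + (-5)**2 - 3*(-5)) = (-1/4 + 5/4)*(2 + 25 + 15) = 1*42 = 42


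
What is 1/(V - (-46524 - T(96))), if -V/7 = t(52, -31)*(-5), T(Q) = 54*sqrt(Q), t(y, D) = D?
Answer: 45439/2064422785 - 216*sqrt(6)/2064422785 ≈ 2.1754e-5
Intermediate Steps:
V = -1085 (V = -(-217)*(-5) = -7*155 = -1085)
1/(V - (-46524 - T(96))) = 1/(-1085 - (-46524 - 54*sqrt(96))) = 1/(-1085 - (-46524 - 54*4*sqrt(6))) = 1/(-1085 - (-46524 - 216*sqrt(6))) = 1/(-1085 + (46524 + 216*sqrt(6))) = 1/(45439 + 216*sqrt(6))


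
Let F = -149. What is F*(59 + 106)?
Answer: -24585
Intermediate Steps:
F*(59 + 106) = -149*(59 + 106) = -149*165 = -24585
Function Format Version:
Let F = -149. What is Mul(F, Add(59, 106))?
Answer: -24585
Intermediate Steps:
Mul(F, Add(59, 106)) = Mul(-149, Add(59, 106)) = Mul(-149, 165) = -24585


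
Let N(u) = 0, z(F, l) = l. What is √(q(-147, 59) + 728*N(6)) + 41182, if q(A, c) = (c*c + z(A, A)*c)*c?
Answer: 41182 + 118*I*√22 ≈ 41182.0 + 553.47*I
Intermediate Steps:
q(A, c) = c*(c² + A*c) (q(A, c) = (c*c + A*c)*c = (c² + A*c)*c = c*(c² + A*c))
√(q(-147, 59) + 728*N(6)) + 41182 = √(59²*(-147 + 59) + 728*0) + 41182 = √(3481*(-88) + 0) + 41182 = √(-306328 + 0) + 41182 = √(-306328) + 41182 = 118*I*√22 + 41182 = 41182 + 118*I*√22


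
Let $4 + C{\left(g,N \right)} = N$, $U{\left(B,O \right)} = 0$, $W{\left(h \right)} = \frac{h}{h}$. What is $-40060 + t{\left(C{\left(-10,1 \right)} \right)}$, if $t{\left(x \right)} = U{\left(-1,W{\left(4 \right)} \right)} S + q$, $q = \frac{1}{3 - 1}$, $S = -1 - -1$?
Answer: $- \frac{80119}{2} \approx -40060.0$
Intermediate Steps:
$W{\left(h \right)} = 1$
$S = 0$ ($S = -1 + 1 = 0$)
$q = \frac{1}{2} \approx 0.5$
$C{\left(g,N \right)} = -4 + N$
$t{\left(x \right)} = \frac{1}{2}$ ($t{\left(x \right)} = 0 \cdot 0 + \frac{1}{2} = 0 + \frac{1}{2} = \frac{1}{2}$)
$-40060 + t{\left(C{\left(-10,1 \right)} \right)} = -40060 + \frac{1}{2} = - \frac{80119}{2}$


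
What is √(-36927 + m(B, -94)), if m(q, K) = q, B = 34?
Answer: I*√36893 ≈ 192.08*I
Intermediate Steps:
√(-36927 + m(B, -94)) = √(-36927 + 34) = √(-36893) = I*√36893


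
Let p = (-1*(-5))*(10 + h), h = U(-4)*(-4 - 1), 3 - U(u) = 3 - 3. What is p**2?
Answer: 625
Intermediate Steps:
U(u) = 3 (U(u) = 3 - (3 - 3) = 3 - 1*0 = 3 + 0 = 3)
h = -15 (h = 3*(-4 - 1) = 3*(-5) = -15)
p = -25 (p = (-1*(-5))*(10 - 15) = 5*(-5) = -25)
p**2 = (-25)**2 = 625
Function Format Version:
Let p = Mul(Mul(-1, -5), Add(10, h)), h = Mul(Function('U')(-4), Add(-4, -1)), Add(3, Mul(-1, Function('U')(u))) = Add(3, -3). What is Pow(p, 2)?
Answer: 625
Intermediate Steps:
Function('U')(u) = 3 (Function('U')(u) = Add(3, Mul(-1, Add(3, -3))) = Add(3, Mul(-1, 0)) = Add(3, 0) = 3)
h = -15 (h = Mul(3, Add(-4, -1)) = Mul(3, -5) = -15)
p = -25 (p = Mul(Mul(-1, -5), Add(10, -15)) = Mul(5, -5) = -25)
Pow(p, 2) = Pow(-25, 2) = 625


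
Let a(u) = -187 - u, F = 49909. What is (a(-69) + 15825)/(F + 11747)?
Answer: 15707/61656 ≈ 0.25475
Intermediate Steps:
(a(-69) + 15825)/(F + 11747) = ((-187 - 1*(-69)) + 15825)/(49909 + 11747) = ((-187 + 69) + 15825)/61656 = (-118 + 15825)*(1/61656) = 15707*(1/61656) = 15707/61656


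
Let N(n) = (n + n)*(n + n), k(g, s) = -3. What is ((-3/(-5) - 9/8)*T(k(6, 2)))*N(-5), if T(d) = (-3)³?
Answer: 2835/2 ≈ 1417.5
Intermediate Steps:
T(d) = -27
N(n) = 4*n² (N(n) = (2*n)*(2*n) = 4*n²)
((-3/(-5) - 9/8)*T(k(6, 2)))*N(-5) = ((-3/(-5) - 9/8)*(-27))*(4*(-5)²) = ((-3*(-⅕) - 9*⅛)*(-27))*(4*25) = ((⅗ - 9/8)*(-27))*100 = -21/40*(-27)*100 = (567/40)*100 = 2835/2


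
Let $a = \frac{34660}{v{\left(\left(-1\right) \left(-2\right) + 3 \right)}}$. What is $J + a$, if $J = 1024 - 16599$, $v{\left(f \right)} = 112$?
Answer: $- \frac{427435}{28} \approx -15266.0$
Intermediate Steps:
$J = -15575$ ($J = 1024 - 16599 = -15575$)
$a = \frac{8665}{28}$ ($a = \frac{34660}{112} = 34660 \cdot \frac{1}{112} = \frac{8665}{28} \approx 309.46$)
$J + a = -15575 + \frac{8665}{28} = - \frac{427435}{28}$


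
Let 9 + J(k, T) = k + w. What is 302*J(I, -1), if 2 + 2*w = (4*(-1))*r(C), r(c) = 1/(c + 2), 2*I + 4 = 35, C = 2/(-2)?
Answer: 1057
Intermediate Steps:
C = -1 (C = 2*(-½) = -1)
I = 31/2 (I = -2 + (½)*35 = -2 + 35/2 = 31/2 ≈ 15.500)
r(c) = 1/(2 + c)
w = -3 (w = -1 + ((4*(-1))/(2 - 1))/2 = -1 + (-4/1)/2 = -1 + (-4*1)/2 = -1 + (½)*(-4) = -1 - 2 = -3)
J(k, T) = -12 + k (J(k, T) = -9 + (k - 3) = -9 + (-3 + k) = -12 + k)
302*J(I, -1) = 302*(-12 + 31/2) = 302*(7/2) = 1057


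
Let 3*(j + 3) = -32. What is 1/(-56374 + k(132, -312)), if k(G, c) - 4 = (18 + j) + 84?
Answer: -3/168845 ≈ -1.7768e-5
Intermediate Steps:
j = -41/3 (j = -3 + (⅓)*(-32) = -3 - 32/3 = -41/3 ≈ -13.667)
k(G, c) = 277/3 (k(G, c) = 4 + ((18 - 41/3) + 84) = 4 + (13/3 + 84) = 4 + 265/3 = 277/3)
1/(-56374 + k(132, -312)) = 1/(-56374 + 277/3) = 1/(-168845/3) = -3/168845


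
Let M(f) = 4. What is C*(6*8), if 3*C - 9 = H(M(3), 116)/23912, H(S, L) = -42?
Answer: 61476/427 ≈ 143.97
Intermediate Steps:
C = 5123/1708 (C = 3 + (-42/23912)/3 = 3 + (-42*1/23912)/3 = 3 + (1/3)*(-3/1708) = 3 - 1/1708 = 5123/1708 ≈ 2.9994)
C*(6*8) = 5123*(6*8)/1708 = (5123/1708)*48 = 61476/427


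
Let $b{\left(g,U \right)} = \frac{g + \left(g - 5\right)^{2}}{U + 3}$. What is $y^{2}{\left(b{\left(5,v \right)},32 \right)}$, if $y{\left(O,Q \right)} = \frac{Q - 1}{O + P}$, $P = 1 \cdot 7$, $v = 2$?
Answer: $\frac{961}{64} \approx 15.016$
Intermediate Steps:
$b{\left(g,U \right)} = \frac{g + \left(-5 + g\right)^{2}}{3 + U}$
$P = 7$
$y{\left(O,Q \right)} = \frac{-1 + Q}{7 + O}$ ($y{\left(O,Q \right)} = \frac{Q - 1}{O + 7} = \frac{-1 + Q}{7 + O}$)
$y^{2}{\left(b{\left(5,v \right)},32 \right)} = \left(\frac{-1 + 32}{7 + \frac{5 + \left(-5 + 5\right)^{2}}{3 + 2}}\right)^{2} = \left(\frac{1}{7 + \frac{5 + 0^{2}}{5}} \cdot 31\right)^{2} = \left(\frac{1}{7 + \frac{5 + 0}{5}} \cdot 31\right)^{2} = \left(\frac{1}{7 + \frac{1}{5} \cdot 5} \cdot 31\right)^{2} = \left(\frac{1}{7 + 1} \cdot 31\right)^{2} = \left(\frac{1}{8} \cdot 31\right)^{2} = \left(\frac{31}{8}\right)^{2} = \frac{961}{64}$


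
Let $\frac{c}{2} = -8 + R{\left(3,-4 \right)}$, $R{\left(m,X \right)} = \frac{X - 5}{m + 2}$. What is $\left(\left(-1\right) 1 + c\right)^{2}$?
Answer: $\frac{10609}{25} \approx 424.36$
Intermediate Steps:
$R{\left(m,X \right)} = \frac{-5 + X}{2 + m}$
$c = - \frac{98}{5}$ ($c = 2 \left(-8 + \frac{-5 - 4}{2 + 3}\right) = 2 \left(-8 + \frac{1}{5} \left(-9\right)\right) = 2 \left(-8 - \frac{9}{5}\right) = 2 \left(- \frac{49}{5}\right) = - \frac{98}{5} \approx -19.6$)
$\left(\left(-1\right) 1 + c\right)^{2} = \left(\left(-1\right) 1 - \frac{98}{5}\right)^{2} = \left(-1 - \frac{98}{5}\right)^{2} = \left(- \frac{103}{5}\right)^{2} = \frac{10609}{25}$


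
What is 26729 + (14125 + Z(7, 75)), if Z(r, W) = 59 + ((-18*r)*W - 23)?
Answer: 31440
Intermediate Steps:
Z(r, W) = 36 - 18*W*r (Z(r, W) = 59 + (-18*W*r - 23) = 59 + (-23 - 18*W*r) = 36 - 18*W*r)
26729 + (14125 + Z(7, 75)) = 26729 + (14125 + (36 - 18*75*7)) = 26729 + (14125 + (36 - 9450)) = 26729 + (14125 - 9414) = 26729 + 4711 = 31440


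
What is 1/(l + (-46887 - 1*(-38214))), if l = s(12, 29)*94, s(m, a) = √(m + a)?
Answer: -8673/74858653 - 94*√41/74858653 ≈ -0.00012390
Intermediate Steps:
s(m, a) = √(a + m)
l = 94*√41 (l = √(29 + 12)*94 = √41*94 = 94*√41 ≈ 601.89)
1/(l + (-46887 - 1*(-38214))) = 1/(94*√41 + (-46887 - 1*(-38214))) = 1/(94*√41 + (-46887 + 38214)) = 1/(94*√41 - 8673) = 1/(-8673 + 94*√41)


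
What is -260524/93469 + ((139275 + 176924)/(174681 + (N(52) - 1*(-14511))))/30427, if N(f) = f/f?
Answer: -1499696497571033/538061347090759 ≈ -2.7872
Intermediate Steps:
N(f) = 1
-260524/93469 + ((139275 + 176924)/(174681 + (N(52) - 1*(-14511))))/30427 = -260524/93469 + ((139275 + 176924)/(174681 + (1 - 1*(-14511))))/30427 = -260524*1/93469 + (316199/(174681 + (1 + 14511)))*(1/30427) = -260524/93469 + (316199/(174681 + 14512))*(1/30427) = -260524/93469 + (316199/189193)*(1/30427) = -260524/93469 + 316199/5756575411 = -1499696497571033/538061347090759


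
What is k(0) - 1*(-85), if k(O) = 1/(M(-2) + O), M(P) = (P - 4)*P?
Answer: 1021/12 ≈ 85.083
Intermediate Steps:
M(P) = P*(-4 + P) (M(P) = (-4 + P)*P = P*(-4 + P))
k(O) = 1/(12 + O) (k(O) = 1/(-2*(-4 - 2) + O) = 1/(-2*(-6) + O) = 1/(12 + O))
k(0) - 1*(-85) = 1/(12 + 0) - 1*(-85) = 1/12 + 85 = 1021/12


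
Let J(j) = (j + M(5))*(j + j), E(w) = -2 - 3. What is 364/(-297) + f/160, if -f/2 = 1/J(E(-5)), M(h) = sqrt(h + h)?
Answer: -291299/237600 - sqrt(10)/12000 ≈ -1.2263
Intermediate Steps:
E(w) = -5
M(h) = sqrt(2)*sqrt(h) (M(h) = sqrt(2*h) = sqrt(2)*sqrt(h))
J(j) = 2*j*(j + sqrt(10)) (J(j) = (j + sqrt(2)*sqrt(5))*(j + j) = (j + sqrt(10))*(2*j) = 2*j*(j + sqrt(10)))
f = -2/(50 - 10*sqrt(10)) (f = -2*(-1/(10*(-5 + sqrt(10)))) = -2/(50 - 10*sqrt(10)) ≈ -0.10883)
364/(-297) + f/160 = 364/(-297) + (-1/15 - sqrt(10)/75)/160 = 364*(-1/297) + (-1/15 - sqrt(10)/75)*(1/160) = -364/297 + (-1/2400 - sqrt(10)/12000) = -291299/237600 - sqrt(10)/12000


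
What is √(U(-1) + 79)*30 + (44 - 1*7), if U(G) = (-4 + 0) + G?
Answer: 37 + 30*√74 ≈ 295.07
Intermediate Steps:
U(G) = -4 + G
√(U(-1) + 79)*30 + (44 - 1*7) = √((-4 - 1) + 79)*30 + (44 - 1*7) = √(-5 + 79)*30 + (44 - 7) = √74*30 + 37 = 30*√74 + 37 = 37 + 30*√74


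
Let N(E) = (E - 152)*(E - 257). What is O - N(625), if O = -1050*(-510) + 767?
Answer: 362203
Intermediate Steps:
O = 536267 (O = 535500 + 767 = 536267)
N(E) = (-257 + E)*(-152 + E) (N(E) = (-152 + E)*(-257 + E) = (-257 + E)*(-152 + E))
O - N(625) = 536267 - (39064 + 625**2 - 409*625) = 536267 - (39064 + 390625 - 255625) = 536267 - 1*174064 = 536267 - 174064 = 362203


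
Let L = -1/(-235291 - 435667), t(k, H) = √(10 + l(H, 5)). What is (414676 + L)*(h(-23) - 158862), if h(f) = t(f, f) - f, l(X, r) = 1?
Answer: -44193803498913951/670958 + 278230179609*√11/670958 ≈ -6.5865e+10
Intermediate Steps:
t(k, H) = √11 (t(k, H) = √(10 + 1) = √11)
h(f) = √11 - f
L = 1/670958 (L = -1/(-670958) = -1*(-1/670958) = 1/670958 ≈ 1.4904e-6)
(414676 + L)*(h(-23) - 158862) = (414676 + 1/670958)*((√11 - 1*(-23)) - 158862) = 278230179609*((√11 + 23) - 158862)/670958 = 278230179609*((23 + √11) - 158862)/670958 = 278230179609*(-158839 + √11)/670958 = -44193803498913951/670958 + 278230179609*√11/670958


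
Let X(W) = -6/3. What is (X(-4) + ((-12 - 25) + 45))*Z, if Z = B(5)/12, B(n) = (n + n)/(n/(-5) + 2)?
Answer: 5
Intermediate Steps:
B(n) = 2*n/(2 - n/5) (B(n) = (2*n)/(n*(-⅕) + 2) = (2*n)/(-n/5 + 2) = (2*n)/(2 - n/5) = 2*n/(2 - n/5))
X(W) = -2 (X(W) = -6*⅓ = -2)
Z = ⅚ (Z = -10*5/(-10 + 5)/12 = -10*5/(-5)*(1/12) = -10*5*(-⅕)*(1/12) = 10*(1/12) = ⅚ ≈ 0.83333)
(X(-4) + ((-12 - 25) + 45))*Z = (-2 + ((-12 - 25) + 45))*(⅚) = (-2 + (-37 + 45))*(⅚) = (-2 + 8)*(⅚) = 6*(⅚) = 5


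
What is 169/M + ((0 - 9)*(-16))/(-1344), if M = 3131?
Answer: -4661/87668 ≈ -0.053167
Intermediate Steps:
169/M + ((0 - 9)*(-16))/(-1344) = 169/3131 + ((0 - 9)*(-16))/(-1344) = 169*(1/3131) - 9*(-16)*(-1/1344) = 169/3131 + 144*(-1/1344) = 169/3131 - 3/28 = -4661/87668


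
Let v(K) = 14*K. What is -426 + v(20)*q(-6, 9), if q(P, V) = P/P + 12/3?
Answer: 974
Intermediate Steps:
q(P, V) = 5 (q(P, V) = 1 + 12*(⅓) = 1 + 4 = 5)
-426 + v(20)*q(-6, 9) = -426 + (14*20)*5 = -426 + 280*5 = -426 + 1400 = 974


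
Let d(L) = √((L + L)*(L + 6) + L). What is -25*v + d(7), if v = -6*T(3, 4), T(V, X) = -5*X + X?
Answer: -2400 + 3*√21 ≈ -2386.3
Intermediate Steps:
d(L) = √(L + 2*L*(6 + L)) (d(L) = √((2*L)*(6 + L) + L) = √(2*L*(6 + L) + L) = √(L + 2*L*(6 + L)))
T(V, X) = -4*X
v = 96 (v = -(-24)*4 = -6*(-16) = 96)
-25*v + d(7) = -25*96 + √(7*(13 + 2*7)) = -2400 + √(7*(13 + 14)) = -2400 + √(7*27) = -2400 + √189 = -2400 + 3*√21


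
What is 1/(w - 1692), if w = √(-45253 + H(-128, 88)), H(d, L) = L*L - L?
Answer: -1692/2900461 - I*√37597/2900461 ≈ -0.00058336 - 6.6851e-5*I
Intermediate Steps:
H(d, L) = L² - L
w = I*√37597 (w = √(-45253 + 88*(-1 + 88)) = √(-45253 + 88*87) = √(-45253 + 7656) = √(-37597) = I*√37597 ≈ 193.9*I)
1/(w - 1692) = 1/(I*√37597 - 1692) = 1/(-1692 + I*√37597)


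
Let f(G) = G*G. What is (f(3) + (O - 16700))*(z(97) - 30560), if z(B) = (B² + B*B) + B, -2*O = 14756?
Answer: 280283505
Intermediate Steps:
O = -7378 (O = -½*14756 = -7378)
z(B) = B + 2*B² (z(B) = (B² + B²) + B = 2*B² + B = B + 2*B²)
f(G) = G²
(f(3) + (O - 16700))*(z(97) - 30560) = (3² + (-7378 - 16700))*(97*(1 + 2*97) - 30560) = (9 - 24078)*(97*(1 + 194) - 30560) = -24069*(97*195 - 30560) = -24069*(18915 - 30560) = -24069*(-11645) = 280283505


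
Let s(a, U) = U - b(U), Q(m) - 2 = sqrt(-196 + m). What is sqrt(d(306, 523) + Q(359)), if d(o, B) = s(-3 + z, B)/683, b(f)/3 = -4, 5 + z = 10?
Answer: sqrt(1298383 + 466489*sqrt(163))/683 ≈ 3.9434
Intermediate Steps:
Q(m) = 2 + sqrt(-196 + m)
z = 5 (z = -5 + 10 = 5)
b(f) = -12 (b(f) = 3*(-4) = -12)
s(a, U) = 12 + U (s(a, U) = U - 1*(-12) = U + 12 = 12 + U)
d(o, B) = 12/683 + B/683 (d(o, B) = (12 + B)/683 = (12 + B)*(1/683) = 12/683 + B/683)
sqrt(d(306, 523) + Q(359)) = sqrt((12/683 + (1/683)*523) + (2 + sqrt(-196 + 359))) = sqrt((12/683 + 523/683) + (2 + sqrt(163))) = sqrt(535/683 + (2 + sqrt(163))) = sqrt(1901/683 + sqrt(163))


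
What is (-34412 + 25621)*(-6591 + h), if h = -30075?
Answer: 322330806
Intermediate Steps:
(-34412 + 25621)*(-6591 + h) = (-34412 + 25621)*(-6591 - 30075) = -8791*(-36666) = 322330806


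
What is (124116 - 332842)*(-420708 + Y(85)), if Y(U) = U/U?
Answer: 87812489282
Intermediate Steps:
Y(U) = 1
(124116 - 332842)*(-420708 + Y(85)) = (124116 - 332842)*(-420708 + 1) = -208726*(-420707) = 87812489282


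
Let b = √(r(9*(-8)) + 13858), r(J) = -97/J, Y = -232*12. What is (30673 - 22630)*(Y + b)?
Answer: -22391712 + 2681*√1995746/4 ≈ -2.1445e+7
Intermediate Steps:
Y = -2784
b = √1995746/12 (b = √(-97/(9*(-8)) + 13858) = √(-97/(-72) + 13858) = √(-97*(-1/72) + 13858) = √(97/72 + 13858) = √(997873/72) = √1995746/12 ≈ 117.73)
(30673 - 22630)*(Y + b) = (30673 - 22630)*(-2784 + √1995746/12) = 8043*(-2784 + √1995746/12) = -22391712 + 2681*√1995746/4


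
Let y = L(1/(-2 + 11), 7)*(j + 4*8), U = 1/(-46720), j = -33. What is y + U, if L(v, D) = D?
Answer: -327041/46720 ≈ -7.0000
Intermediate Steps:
U = -1/46720 ≈ -2.1404e-5
y = -7 (y = 7*(-33 + 4*8) = 7*(-33 + 32) = 7*(-1) = -7)
y + U = -7 - 1/46720 = -327041/46720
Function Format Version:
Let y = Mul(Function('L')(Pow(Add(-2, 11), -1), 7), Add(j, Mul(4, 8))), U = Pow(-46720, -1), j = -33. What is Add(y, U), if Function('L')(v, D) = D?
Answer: Rational(-327041, 46720) ≈ -7.0000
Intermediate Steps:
U = Rational(-1, 46720) ≈ -2.1404e-5
y = -7 (y = Mul(7, Add(-33, Mul(4, 8))) = Mul(7, Add(-33, 32)) = Mul(7, -1) = -7)
Add(y, U) = Add(-7, Rational(-1, 46720)) = Rational(-327041, 46720)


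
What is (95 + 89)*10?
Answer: 1840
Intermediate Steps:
(95 + 89)*10 = 184*10 = 1840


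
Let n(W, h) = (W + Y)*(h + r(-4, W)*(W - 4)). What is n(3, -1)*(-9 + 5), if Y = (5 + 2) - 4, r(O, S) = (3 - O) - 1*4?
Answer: 96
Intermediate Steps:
r(O, S) = -1 - O (r(O, S) = (3 - O) - 4 = -1 - O)
Y = 3 (Y = 7 - 4 = 3)
n(W, h) = (3 + W)*(-12 + h + 3*W) (n(W, h) = (W + 3)*(h + (-1 - 1*(-4))*(W - 4)) = (3 + W)*(h + (-1 + 4)*(-4 + W)) = (3 + W)*(h + 3*(-4 + W)) = (3 + W)*(h + (-12 + 3*W)) = (3 + W)*(-12 + h + 3*W))
n(3, -1)*(-9 + 5) = (-36 - 3*3 + 3*(-1) + 3*3² + 3*(-1))*(-9 + 5) = (-36 - 9 - 3 + 3*9 - 3)*(-4) = (-36 - 9 - 3 + 27 - 3)*(-4) = -24*(-4) = 96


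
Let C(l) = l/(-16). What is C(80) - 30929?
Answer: -30934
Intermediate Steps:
C(l) = -l/16 (C(l) = l*(-1/16) = -l/16)
C(80) - 30929 = -1/16*80 - 30929 = -5 - 30929 = -30934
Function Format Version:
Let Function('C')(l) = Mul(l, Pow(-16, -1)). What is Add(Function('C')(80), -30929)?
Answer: -30934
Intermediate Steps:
Function('C')(l) = Mul(Rational(-1, 16), l) (Function('C')(l) = Mul(l, Rational(-1, 16)) = Mul(Rational(-1, 16), l))
Add(Function('C')(80), -30929) = Add(Mul(Rational(-1, 16), 80), -30929) = Add(-5, -30929) = -30934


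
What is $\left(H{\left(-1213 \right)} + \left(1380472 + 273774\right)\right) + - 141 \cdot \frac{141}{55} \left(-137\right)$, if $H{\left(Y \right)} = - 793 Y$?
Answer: $\frac{146612222}{55} \approx 2.6657 \cdot 10^{6}$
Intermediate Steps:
$\left(H{\left(-1213 \right)} + \left(1380472 + 273774\right)\right) + - 141 \cdot \frac{141}{55} \left(-137\right) = \left(\left(-793\right) \left(-1213\right) + \left(1380472 + 273774\right)\right) + - 141 \cdot \frac{141}{55} \left(-137\right) = \left(961909 + 1654246\right) + - 141 \cdot 141 \cdot \frac{1}{55} \left(-137\right) = 2616155 + \left(-141\right) \frac{141}{55} \left(-137\right) = 2616155 - - \frac{2723697}{55} = 2616155 + \frac{2723697}{55} = \frac{146612222}{55}$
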